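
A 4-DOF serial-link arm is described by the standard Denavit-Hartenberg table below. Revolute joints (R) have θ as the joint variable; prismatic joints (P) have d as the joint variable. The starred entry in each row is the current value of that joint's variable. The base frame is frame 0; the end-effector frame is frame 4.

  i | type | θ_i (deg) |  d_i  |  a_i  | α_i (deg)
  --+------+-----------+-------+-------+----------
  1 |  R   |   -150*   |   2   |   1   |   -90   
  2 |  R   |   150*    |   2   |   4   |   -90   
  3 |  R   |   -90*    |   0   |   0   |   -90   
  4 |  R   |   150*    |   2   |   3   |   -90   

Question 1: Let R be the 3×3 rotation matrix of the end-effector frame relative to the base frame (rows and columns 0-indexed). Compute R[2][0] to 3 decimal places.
-0.433

End-effector x-axis (col 0 of R) = (-0.6495,0.6250,-0.4330)
R[2][0] = -0.4330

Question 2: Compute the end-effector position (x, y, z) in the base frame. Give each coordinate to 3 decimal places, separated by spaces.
2.685 2.241 -2.299

after link 1: o_1 = (-0.8660, -0.5000, 2.0000)
after link 2: o_2 = (3.1340, -0.5000, 0.0000)
after link 3: o_3 = (3.1340, -0.5000, 0.0000)
after link 4: o_4 = (2.6854, 2.2410, -2.2990)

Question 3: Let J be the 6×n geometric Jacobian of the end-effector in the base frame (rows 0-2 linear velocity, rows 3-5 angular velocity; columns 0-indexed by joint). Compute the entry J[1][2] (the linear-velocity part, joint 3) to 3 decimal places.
0.607

axis z_2 = (0.4330,0.2500,0.8660); lever o_n−o_2 = (-0.4486,2.7410,-2.2990)
cross product → J_v[:, 2] = (-2.9486,0.6071,1.2990)
J_ω[:, 2] = z_2
entry J[1][2] = 0.6071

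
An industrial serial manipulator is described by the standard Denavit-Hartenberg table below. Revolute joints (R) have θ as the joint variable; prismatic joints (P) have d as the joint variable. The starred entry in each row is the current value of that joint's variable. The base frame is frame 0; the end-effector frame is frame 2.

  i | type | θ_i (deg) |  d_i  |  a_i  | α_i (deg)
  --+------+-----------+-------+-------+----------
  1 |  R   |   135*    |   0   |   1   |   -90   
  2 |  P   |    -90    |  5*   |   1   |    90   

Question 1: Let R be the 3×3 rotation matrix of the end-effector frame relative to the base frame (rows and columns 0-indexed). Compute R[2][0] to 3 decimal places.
End-effector x-axis (col 0 of R) = (0.0000,0.0000,1.0000)
R[2][0] = 1.0000

1.000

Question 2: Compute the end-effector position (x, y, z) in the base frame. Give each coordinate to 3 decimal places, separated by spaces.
after link 1: o_1 = (-0.7071, 0.7071, 0.0000)
after link 2: o_2 = (-4.2426, -2.8284, 1.0000)

-4.243 -2.828 1.000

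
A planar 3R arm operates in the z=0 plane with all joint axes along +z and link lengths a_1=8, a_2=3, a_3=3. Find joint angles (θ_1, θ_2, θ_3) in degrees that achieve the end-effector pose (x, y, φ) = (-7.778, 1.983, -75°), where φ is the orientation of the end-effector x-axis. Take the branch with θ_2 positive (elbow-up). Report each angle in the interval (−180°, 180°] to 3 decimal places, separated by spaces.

134.998 59.999 90.003

wrist centre = target − a_3·(cos φ, sin φ) = (-8.5545, 4.8808)
cos θ_2 = (97.0007−8²−3²)/(2·8·3) = 0.5000; θ_2 = 59.9990° (elbow-up)
β = atan2(4.8808,-8.5545) = 150.2929°; ψ = atan2(2.5981,9.5000) = 15.2951°
θ_1 = β − ψ = 134.9978°
θ_3 = φ − θ_1 − θ_2 = 90.0032° (wrapped to (-180°,180°])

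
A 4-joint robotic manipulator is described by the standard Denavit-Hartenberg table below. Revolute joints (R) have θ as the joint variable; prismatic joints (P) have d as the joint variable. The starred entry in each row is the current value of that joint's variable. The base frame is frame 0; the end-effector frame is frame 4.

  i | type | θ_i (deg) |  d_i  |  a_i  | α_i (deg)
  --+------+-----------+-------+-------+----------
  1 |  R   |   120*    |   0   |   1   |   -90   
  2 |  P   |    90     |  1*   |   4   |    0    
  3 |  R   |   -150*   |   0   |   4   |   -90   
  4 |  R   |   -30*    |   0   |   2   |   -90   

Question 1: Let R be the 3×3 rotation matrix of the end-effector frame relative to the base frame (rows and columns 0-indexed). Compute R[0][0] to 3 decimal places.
End-effector x-axis (col 0 of R) = (-0.6495,0.1250,0.7500)
R[0][0] = -0.6495

-0.650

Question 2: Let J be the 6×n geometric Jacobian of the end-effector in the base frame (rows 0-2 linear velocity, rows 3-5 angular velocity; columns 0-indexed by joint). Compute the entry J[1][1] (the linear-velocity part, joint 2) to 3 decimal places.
-0.500

prismatic axis z_1 = (-0.8660,-0.5000,0.0000)
J_v[:, 1] = z_1; J_ω[:, 1] = (0,0,0)
entry J[1][1] = -0.5000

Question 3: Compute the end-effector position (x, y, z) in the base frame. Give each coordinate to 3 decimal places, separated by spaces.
after link 1: o_1 = (-0.5000, 0.8660, 0.0000)
after link 2: o_2 = (-1.3660, 0.3660, -4.0000)
after link 3: o_3 = (-2.3660, 2.0981, -0.5359)
after link 4: o_4 = (-3.6651, 2.3481, 0.9641)

-3.665 2.348 0.964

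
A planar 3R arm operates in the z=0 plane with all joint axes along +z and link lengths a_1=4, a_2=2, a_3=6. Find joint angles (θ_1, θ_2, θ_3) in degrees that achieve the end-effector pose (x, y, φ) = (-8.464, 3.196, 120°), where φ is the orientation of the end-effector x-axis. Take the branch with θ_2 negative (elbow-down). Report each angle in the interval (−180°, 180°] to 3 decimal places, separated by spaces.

wrist centre = target − a_3·(cos φ, sin φ) = (-5.4640, -2.0002)
cos θ_2 = (33.8559−4²−2²)/(2·4·2) = 0.8660; θ_2 = -30.0036° (elbow-down)
β = atan2(-2.0002,-5.4640) = -159.8943°; ψ = atan2(-1.0001,5.7320) = -9.8972°
θ_1 = β − ψ = -149.9971°
θ_3 = φ − θ_1 − θ_2 = -59.9993° (wrapped to (-180°,180°])

-149.997 -30.004 -59.999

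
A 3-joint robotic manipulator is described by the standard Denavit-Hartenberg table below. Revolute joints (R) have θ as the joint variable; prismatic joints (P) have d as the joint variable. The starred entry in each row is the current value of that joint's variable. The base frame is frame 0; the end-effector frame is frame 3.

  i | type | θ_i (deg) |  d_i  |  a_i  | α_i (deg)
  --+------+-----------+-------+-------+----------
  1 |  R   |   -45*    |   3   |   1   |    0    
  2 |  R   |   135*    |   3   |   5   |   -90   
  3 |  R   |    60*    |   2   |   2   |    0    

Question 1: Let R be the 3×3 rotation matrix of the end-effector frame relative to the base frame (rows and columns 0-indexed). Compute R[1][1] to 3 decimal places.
End-effector y-axis (col 1 of R) = (-0.0000,-0.8660,-0.5000)
R[1][1] = -0.8660

-0.866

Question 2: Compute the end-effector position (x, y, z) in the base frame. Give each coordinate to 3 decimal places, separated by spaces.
after link 1: o_1 = (0.7071, -0.7071, 3.0000)
after link 2: o_2 = (0.7071, 4.2929, 6.0000)
after link 3: o_3 = (-1.2929, 5.2929, 4.2679)

-1.293 5.293 4.268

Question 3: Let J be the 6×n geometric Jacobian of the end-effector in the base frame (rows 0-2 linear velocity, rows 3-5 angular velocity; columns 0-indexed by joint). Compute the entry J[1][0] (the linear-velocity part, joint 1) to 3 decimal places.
-1.293

axis z_0 = ẑ; lever o_n−o_0 = (-1.2929,5.2929,4.2679)
cross product → J_v[:, 0] = (-5.2929,-1.2929,0.0000)
J_ω[:, 0] = z_0
entry J[1][0] = -1.2929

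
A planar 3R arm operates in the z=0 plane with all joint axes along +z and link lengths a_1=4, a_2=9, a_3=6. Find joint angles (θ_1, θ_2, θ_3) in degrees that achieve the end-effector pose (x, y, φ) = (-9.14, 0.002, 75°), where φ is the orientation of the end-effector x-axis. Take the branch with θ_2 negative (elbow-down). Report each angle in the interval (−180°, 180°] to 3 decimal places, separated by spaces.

wrist centre = target − a_3·(cos φ, sin φ) = (-10.6929, -5.7936)
cos θ_2 = (147.9037−4²−9²)/(2·4·9) = 0.7070; θ_2 = -45.0090° (elbow-down)
β = atan2(-5.7936,-10.6929) = -151.5506°; ψ = atan2(-6.3650,10.3630) = -31.5584°
θ_1 = β − ψ = -119.9922°
θ_3 = φ − θ_1 − θ_2 = -119.9988° (wrapped to (-180°,180°])

-119.992 -45.009 -119.999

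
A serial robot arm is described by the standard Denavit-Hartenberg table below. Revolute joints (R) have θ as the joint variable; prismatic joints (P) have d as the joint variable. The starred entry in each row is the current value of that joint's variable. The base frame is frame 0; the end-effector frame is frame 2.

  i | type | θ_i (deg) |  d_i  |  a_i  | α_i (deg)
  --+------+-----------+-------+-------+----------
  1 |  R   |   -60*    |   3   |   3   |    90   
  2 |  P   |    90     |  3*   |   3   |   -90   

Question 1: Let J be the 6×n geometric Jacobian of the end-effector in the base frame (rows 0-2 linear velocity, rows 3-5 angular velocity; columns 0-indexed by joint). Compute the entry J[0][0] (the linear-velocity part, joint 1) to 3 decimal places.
4.098

axis z_0 = ẑ; lever o_n−o_0 = (-1.0981,-4.0981,6.0000)
cross product → J_v[:, 0] = (4.0981,-1.0981,0.0000)
J_ω[:, 0] = z_0
entry J[0][0] = 4.0981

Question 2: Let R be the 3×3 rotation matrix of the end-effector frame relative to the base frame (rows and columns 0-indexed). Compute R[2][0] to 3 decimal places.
1.000

End-effector x-axis (col 0 of R) = (0.0000,-0.0000,1.0000)
R[2][0] = 1.0000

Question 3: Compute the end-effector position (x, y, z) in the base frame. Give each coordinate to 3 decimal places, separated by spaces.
after link 1: o_1 = (1.5000, -2.5981, 3.0000)
after link 2: o_2 = (-1.0981, -4.0981, 6.0000)

-1.098 -4.098 6.000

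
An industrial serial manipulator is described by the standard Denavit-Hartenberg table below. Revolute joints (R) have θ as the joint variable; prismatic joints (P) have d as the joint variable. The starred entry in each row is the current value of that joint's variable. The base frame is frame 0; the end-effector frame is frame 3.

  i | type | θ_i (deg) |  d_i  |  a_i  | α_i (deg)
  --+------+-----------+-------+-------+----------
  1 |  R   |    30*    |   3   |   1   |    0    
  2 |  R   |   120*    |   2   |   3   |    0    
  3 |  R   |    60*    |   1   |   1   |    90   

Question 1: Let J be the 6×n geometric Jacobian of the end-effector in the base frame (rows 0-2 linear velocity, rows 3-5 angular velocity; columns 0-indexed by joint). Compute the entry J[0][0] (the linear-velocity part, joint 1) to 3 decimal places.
axis z_0 = ẑ; lever o_n−o_0 = (-2.5981,1.5000,6.0000)
cross product → J_v[:, 0] = (-1.5000,-2.5981,0.0000)
J_ω[:, 0] = z_0
entry J[0][0] = -1.5000

-1.500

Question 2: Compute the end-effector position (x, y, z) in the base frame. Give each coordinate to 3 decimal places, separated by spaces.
after link 1: o_1 = (0.8660, 0.5000, 3.0000)
after link 2: o_2 = (-1.7321, 2.0000, 5.0000)
after link 3: o_3 = (-2.5981, 1.5000, 6.0000)

-2.598 1.500 6.000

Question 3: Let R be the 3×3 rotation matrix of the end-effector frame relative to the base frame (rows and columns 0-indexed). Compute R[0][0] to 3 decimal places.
-0.866

End-effector x-axis (col 0 of R) = (-0.8660,-0.5000,0.0000)
R[0][0] = -0.8660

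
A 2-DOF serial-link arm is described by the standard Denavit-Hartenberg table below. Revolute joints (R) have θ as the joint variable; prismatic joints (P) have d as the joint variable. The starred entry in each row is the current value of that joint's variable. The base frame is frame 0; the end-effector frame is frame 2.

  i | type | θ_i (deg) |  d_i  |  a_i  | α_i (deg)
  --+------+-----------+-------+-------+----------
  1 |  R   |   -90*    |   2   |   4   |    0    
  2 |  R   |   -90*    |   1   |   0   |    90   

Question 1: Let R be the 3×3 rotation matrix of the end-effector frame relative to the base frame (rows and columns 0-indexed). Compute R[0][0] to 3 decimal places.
End-effector x-axis (col 0 of R) = (-1.0000,-0.0000,0.0000)
R[0][0] = -1.0000

-1.000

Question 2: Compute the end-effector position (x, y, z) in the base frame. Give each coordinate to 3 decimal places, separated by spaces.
after link 1: o_1 = (0.0000, -4.0000, 2.0000)
after link 2: o_2 = (0.0000, -4.0000, 3.0000)

0.000 -4.000 3.000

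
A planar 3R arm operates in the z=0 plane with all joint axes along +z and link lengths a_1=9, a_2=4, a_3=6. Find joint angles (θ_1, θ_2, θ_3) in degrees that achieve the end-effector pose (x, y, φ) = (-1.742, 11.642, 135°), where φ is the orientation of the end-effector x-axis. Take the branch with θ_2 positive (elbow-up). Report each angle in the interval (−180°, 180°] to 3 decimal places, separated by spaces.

wrist centre = target − a_3·(cos φ, sin φ) = (2.5006, 7.3994)
cos θ_2 = (61.0037−9²−4²)/(2·9·4) = -0.4999; θ_2 = 119.9966° (elbow-up)
β = atan2(7.3994,2.5006) = 71.3271°; ψ = atan2(3.4642,7.0002) = 26.3296°
θ_1 = β − ψ = 44.9975°
θ_3 = φ − θ_1 − θ_2 = -29.9941° (wrapped to (-180°,180°])

44.998 119.997 -29.994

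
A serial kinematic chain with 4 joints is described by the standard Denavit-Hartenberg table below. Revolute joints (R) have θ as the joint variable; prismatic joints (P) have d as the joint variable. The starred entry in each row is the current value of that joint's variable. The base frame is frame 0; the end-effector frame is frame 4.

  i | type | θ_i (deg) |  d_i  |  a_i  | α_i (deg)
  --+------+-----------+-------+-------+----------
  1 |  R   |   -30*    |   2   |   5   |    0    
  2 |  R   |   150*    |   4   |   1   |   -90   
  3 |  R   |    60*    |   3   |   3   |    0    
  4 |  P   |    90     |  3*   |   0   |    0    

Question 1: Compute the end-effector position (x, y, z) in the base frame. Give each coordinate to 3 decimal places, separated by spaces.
after link 1: o_1 = (4.3301, -2.5000, 2.0000)
after link 2: o_2 = (3.8301, -1.6340, 6.0000)
after link 3: o_3 = (0.4821, -1.8349, 3.4019)
after link 4: o_4 = (-2.1160, -3.3349, 3.4019)

-2.116 -3.335 3.402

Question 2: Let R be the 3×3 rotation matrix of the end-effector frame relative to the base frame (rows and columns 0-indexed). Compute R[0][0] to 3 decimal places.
0.433

End-effector x-axis (col 0 of R) = (0.4330,-0.7500,-0.5000)
R[0][0] = 0.4330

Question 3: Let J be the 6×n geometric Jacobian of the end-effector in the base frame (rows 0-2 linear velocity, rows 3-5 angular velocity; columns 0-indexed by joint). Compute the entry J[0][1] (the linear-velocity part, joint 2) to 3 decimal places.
axis z_1 = (0.0000,0.0000,1.0000); lever o_n−o_1 = (-6.4462,-0.8349,1.4019)
cross product → J_v[:, 1] = (0.8349,-6.4462,0.0000)
J_ω[:, 1] = z_1
entry J[0][1] = 0.8349

0.835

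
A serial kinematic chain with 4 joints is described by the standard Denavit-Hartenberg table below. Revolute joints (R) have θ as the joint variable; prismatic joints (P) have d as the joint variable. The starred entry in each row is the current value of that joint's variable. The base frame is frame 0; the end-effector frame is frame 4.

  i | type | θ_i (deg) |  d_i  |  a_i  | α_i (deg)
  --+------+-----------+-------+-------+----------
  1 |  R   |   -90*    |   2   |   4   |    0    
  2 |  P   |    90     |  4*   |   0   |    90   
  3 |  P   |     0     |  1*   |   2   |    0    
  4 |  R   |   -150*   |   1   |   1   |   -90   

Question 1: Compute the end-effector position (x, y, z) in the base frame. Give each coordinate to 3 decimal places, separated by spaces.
1.134 -6.000 5.500

after link 1: o_1 = (0.0000, -4.0000, 2.0000)
after link 2: o_2 = (0.0000, -4.0000, 6.0000)
after link 3: o_3 = (2.0000, -5.0000, 6.0000)
after link 4: o_4 = (1.1340, -6.0000, 5.5000)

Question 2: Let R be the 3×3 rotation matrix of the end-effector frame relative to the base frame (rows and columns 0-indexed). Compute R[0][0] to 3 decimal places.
End-effector x-axis (col 0 of R) = (-0.8660,-0.0000,-0.5000)
R[0][0] = -0.8660

-0.866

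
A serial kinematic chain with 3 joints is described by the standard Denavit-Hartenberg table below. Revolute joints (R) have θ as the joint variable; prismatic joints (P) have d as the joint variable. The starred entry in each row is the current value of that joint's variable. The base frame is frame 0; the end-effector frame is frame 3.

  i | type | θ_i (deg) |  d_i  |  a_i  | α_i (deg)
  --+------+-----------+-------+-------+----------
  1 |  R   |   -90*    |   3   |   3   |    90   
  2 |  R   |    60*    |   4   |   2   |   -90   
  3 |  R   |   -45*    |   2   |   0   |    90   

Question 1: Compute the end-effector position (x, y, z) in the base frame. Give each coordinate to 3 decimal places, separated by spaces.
-4.000 -2.268 5.732

after link 1: o_1 = (0.0000, -3.0000, 3.0000)
after link 2: o_2 = (-4.0000, -4.0000, 4.7321)
after link 3: o_3 = (-4.0000, -2.2679, 5.7321)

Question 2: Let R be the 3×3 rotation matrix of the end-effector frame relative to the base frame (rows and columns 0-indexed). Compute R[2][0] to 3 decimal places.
0.612

End-effector x-axis (col 0 of R) = (-0.7071,-0.3536,0.6124)
R[2][0] = 0.6124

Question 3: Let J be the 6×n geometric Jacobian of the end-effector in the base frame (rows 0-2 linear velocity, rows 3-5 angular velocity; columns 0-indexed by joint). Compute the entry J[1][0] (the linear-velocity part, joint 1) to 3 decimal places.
axis z_0 = ẑ; lever o_n−o_0 = (-4.0000,-2.2679,5.7321)
cross product → J_v[:, 0] = (2.2679,-4.0000,0.0000)
J_ω[:, 0] = z_0
entry J[1][0] = -4.0000

-4.000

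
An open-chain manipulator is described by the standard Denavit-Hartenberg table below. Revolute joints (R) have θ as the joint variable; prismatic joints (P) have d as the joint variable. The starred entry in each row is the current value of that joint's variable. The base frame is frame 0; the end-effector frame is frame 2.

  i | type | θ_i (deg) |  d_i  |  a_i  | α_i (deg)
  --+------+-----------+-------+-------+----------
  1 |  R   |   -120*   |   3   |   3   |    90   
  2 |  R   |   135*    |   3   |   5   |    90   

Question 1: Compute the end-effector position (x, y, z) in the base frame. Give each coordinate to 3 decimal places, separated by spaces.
-2.330 1.964 6.536

after link 1: o_1 = (-1.5000, -2.5981, 3.0000)
after link 2: o_2 = (-2.3303, 1.9638, 6.5355)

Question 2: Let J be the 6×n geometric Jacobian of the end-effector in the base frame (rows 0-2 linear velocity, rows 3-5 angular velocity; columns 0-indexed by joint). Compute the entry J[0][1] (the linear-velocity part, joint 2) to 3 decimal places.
axis z_1 = (-0.8660,0.5000,0.0000); lever o_n−o_1 = (-0.8303,4.5619,3.5355)
cross product → J_v[:, 1] = (1.7678,3.0619,-3.5355)
J_ω[:, 1] = z_1
entry J[0][1] = 1.7678

1.768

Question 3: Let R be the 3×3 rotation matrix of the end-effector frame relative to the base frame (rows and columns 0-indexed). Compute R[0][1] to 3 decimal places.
-0.866

End-effector y-axis (col 1 of R) = (-0.8660,0.5000,0.0000)
R[0][1] = -0.8660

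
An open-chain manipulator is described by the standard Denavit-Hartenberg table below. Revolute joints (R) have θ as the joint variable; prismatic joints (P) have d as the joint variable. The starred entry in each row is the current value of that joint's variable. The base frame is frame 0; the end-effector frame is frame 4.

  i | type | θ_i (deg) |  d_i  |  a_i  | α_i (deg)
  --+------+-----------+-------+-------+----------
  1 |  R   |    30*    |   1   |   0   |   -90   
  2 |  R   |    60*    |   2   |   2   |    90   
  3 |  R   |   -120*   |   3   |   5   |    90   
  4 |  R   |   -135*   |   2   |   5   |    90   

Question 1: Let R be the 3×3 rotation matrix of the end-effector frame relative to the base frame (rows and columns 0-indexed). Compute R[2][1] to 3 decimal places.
End-effector y-axis (col 1 of R) = (-0.6250,0.2165,0.7500)
R[2][1] = 0.7500

0.750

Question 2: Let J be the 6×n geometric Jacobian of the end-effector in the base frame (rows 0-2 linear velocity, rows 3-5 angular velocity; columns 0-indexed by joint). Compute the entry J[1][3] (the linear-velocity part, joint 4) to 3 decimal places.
-4.625

axis z_3 = (-0.6250,0.2165,0.7500); lever o_n−o_3 = (-4.6671,1.9957,-1.7987)
cross product → J_v[:, 3] = (-1.8862,-4.6245,-0.2368)
J_ω[:, 3] = z_3
entry J[1][3] = -4.6245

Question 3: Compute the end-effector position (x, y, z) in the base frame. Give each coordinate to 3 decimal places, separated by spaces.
-1.469 1.152 1.134

after link 1: o_1 = (0.0000, 0.0000, 1.0000)
after link 2: o_2 = (-0.1340, 2.2321, -0.7321)
after link 3: o_3 = (3.1986, -0.8439, 2.9330)
after link 4: o_4 = (-1.4686, 1.1518, 1.1343)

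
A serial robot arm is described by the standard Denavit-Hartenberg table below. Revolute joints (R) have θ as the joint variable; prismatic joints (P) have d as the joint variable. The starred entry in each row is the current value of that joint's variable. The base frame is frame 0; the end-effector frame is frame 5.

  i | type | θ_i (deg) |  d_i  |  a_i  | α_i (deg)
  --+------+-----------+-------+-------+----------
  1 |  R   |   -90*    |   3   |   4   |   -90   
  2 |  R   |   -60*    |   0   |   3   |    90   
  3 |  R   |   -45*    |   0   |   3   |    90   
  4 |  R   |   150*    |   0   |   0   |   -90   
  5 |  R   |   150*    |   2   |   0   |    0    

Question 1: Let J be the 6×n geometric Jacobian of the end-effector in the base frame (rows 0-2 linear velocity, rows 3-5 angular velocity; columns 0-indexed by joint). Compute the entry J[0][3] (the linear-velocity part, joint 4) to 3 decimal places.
-1.225

axis z_3 = (-0.7071,0.3536,-0.6124); lever o_n−o_3 = (0.7071,-1.1464,-1.4784)
cross product → J_v[:, 3] = (-1.2247,-1.4784,0.5607)
J_ω[:, 3] = z_3
entry J[0][3] = -1.2247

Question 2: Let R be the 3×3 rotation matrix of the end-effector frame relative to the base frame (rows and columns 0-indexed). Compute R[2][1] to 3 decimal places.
-0.390

End-effector y-axis (col 1 of R) = (-0.9186,-0.0634,-0.3902)
R[2][1] = -0.3902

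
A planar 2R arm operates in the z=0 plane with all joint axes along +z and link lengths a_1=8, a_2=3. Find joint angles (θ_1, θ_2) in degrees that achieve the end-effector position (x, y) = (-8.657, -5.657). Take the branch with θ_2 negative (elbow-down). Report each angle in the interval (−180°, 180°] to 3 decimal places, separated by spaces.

-135.001 -44.993

cos θ_2 = (106.9453−8²−3²)/(2·8·3) = 0.7072; θ_2 = -44.9930° (elbow-down)
β = atan2(-5.6570,-8.6570) = -146.8370°; ψ = atan2(-2.1211,10.1216) = -11.8355°
θ_1 = β − ψ = -135.0015°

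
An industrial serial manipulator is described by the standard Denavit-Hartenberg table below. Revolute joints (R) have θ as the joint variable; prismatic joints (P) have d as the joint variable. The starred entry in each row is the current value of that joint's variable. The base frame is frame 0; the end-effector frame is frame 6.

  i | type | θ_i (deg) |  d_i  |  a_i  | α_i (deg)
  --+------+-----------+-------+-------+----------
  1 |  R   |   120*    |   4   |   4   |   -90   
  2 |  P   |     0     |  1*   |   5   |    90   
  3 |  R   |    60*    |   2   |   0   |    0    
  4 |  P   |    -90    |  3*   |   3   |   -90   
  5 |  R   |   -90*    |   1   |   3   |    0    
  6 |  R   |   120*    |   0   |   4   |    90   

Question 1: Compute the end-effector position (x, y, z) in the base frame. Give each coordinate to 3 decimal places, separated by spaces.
after link 1: o_1 = (-2.0000, 3.4641, 4.0000)
after link 2: o_2 = (-5.3660, 7.2942, 4.0000)
after link 3: o_3 = (-5.3660, 7.2942, 6.0000)
after link 4: o_4 = (-5.3660, 10.2942, 9.0000)
after link 5: o_5 = (-6.3660, 10.2942, 12.0000)
after link 6: o_6 = (-6.3660, 13.7583, 10.0000)

-6.366 13.758 10.000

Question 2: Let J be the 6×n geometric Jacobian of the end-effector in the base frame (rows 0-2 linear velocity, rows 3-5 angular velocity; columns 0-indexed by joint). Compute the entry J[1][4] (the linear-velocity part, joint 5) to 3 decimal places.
1.000

axis z_4 = (-1.0000,0.0000,0.0000); lever o_n−o_4 = (-1.0000,3.4641,1.0000)
cross product → J_v[:, 4] = (0.0000,1.0000,-3.4641)
J_ω[:, 4] = z_4
entry J[1][4] = 1.0000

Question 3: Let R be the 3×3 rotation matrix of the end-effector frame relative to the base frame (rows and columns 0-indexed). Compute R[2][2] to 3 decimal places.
End-effector z-axis (col 2 of R) = (0.0000,0.5000,0.8660)
R[2][2] = 0.8660

0.866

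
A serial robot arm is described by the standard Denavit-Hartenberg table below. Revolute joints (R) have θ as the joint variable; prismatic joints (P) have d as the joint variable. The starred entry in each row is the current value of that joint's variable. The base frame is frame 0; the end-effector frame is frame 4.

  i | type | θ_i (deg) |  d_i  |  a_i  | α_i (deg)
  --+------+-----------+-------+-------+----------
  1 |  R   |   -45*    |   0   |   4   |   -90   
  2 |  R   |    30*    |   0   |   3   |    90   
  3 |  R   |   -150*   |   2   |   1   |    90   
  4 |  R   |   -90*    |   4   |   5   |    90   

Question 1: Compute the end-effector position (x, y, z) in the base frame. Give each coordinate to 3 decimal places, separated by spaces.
3.946 0.246 -2.665

after link 1: o_1 = (2.8284, -2.8284, 0.0000)
after link 2: o_2 = (4.6655, -4.6655, -1.5000)
after link 3: o_3 = (4.4888, -5.1959, 0.6651)
after link 4: o_4 = (3.9457, 0.2461, -2.6651)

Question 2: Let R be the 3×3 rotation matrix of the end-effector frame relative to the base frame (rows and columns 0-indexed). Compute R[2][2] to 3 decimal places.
End-effector z-axis (col 2 of R) = (0.8839,-0.1768,-0.4330)
R[2][2] = -0.4330

-0.433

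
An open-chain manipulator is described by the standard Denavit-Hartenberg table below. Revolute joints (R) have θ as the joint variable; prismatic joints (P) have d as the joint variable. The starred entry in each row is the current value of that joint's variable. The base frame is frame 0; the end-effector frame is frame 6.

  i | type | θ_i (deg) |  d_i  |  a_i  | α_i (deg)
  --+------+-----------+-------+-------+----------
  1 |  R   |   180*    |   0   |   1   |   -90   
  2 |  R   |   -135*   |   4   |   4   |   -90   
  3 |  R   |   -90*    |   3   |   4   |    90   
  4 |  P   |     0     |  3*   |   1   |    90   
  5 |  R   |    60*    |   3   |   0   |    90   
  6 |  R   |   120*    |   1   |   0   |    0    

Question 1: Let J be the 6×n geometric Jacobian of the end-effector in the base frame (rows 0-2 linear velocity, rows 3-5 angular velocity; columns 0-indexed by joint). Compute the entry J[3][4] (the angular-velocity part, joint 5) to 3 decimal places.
0.707

axis z_4 = (0.7071,-0.0000,-0.7071); lever o_n−o_4 = (2.4749,-0.8660,-1.7678)
cross product → J_v[:, 4] = (-0.6124,-0.5000,-0.6124)
J_ω[:, 4] = z_4
entry J[3][4] = 0.7071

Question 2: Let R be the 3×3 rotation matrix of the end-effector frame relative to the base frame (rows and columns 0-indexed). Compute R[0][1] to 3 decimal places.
End-effector y-axis (col 1 of R) = (0.1768,0.4330,0.8839)
R[0][1] = 0.1768

0.177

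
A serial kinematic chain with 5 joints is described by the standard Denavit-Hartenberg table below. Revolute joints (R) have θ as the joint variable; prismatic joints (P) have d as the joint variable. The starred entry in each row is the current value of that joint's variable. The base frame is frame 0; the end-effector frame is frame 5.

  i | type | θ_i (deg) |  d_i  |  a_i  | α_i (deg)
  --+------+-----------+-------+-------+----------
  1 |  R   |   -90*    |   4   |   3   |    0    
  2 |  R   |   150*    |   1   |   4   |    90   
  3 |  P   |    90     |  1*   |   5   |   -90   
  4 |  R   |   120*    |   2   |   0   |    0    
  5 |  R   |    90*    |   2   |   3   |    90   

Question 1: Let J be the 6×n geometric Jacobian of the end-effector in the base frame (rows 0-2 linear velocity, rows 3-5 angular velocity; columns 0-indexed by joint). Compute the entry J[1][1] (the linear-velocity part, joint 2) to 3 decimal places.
2.165

axis z_1 = (0.0000,0.0000,1.0000); lever o_n−o_1 = (2.1651,-1.2500,3.4019)
cross product → J_v[:, 1] = (1.2500,2.1651,-0.0000)
J_ω[:, 1] = z_1
entry J[1][1] = 2.1651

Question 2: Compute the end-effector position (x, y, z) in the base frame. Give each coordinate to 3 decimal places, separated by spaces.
after link 1: o_1 = (0.0000, -3.0000, 4.0000)
after link 2: o_2 = (2.0000, 0.4641, 5.0000)
after link 3: o_3 = (2.8660, -0.0359, 10.0000)
after link 4: o_4 = (1.8660, -1.7679, 10.0000)
after link 5: o_5 = (2.1651, -4.2500, 7.4019)

2.165 -4.250 7.402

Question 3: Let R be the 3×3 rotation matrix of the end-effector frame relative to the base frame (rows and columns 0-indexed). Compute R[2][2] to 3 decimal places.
-0.500

End-effector z-axis (col 2 of R) = (-0.7500,0.4330,-0.5000)
R[2][2] = -0.5000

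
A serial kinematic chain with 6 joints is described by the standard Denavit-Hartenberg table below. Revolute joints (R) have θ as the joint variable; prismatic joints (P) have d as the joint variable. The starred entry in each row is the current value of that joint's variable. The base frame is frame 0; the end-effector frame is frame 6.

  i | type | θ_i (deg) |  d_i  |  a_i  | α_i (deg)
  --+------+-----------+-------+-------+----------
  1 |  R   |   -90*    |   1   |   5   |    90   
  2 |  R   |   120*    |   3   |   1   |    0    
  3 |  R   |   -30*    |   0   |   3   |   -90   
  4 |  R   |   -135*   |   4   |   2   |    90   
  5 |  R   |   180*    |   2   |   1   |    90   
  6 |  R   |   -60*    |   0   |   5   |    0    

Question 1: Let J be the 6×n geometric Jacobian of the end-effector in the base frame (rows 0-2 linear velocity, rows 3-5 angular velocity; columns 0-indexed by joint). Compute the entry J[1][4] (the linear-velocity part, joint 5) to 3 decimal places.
axis z_4 = (0.7071,0.0000,-0.7071); lever o_n−o_4 = (0.8272,0.0000,4.1225)
cross product → J_v[:, 4] = (0.0000,-3.5000,-0.0000)
J_ω[:, 4] = z_4
entry J[1][4] = -3.5000

-3.500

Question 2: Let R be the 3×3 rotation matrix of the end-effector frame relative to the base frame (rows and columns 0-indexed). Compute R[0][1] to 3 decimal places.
End-effector y-axis (col 1 of R) = (0.9659,0.0000,0.2588)
R[0][1] = 0.9659

0.966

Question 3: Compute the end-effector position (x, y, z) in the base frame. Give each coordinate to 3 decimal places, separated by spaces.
after link 1: o_1 = (0.0000, -5.0000, 1.0000)
after link 2: o_2 = (-3.0000, -4.5000, 1.8660)
after link 3: o_3 = (-3.0000, -4.5000, 4.8660)
after link 4: o_4 = (-4.4142, -0.5000, 3.4518)
after link 5: o_5 = (-2.2929, -0.5000, 2.7447)
after link 6: o_6 = (-3.5870, -0.5000, 7.5743)

-3.587 -0.500 7.574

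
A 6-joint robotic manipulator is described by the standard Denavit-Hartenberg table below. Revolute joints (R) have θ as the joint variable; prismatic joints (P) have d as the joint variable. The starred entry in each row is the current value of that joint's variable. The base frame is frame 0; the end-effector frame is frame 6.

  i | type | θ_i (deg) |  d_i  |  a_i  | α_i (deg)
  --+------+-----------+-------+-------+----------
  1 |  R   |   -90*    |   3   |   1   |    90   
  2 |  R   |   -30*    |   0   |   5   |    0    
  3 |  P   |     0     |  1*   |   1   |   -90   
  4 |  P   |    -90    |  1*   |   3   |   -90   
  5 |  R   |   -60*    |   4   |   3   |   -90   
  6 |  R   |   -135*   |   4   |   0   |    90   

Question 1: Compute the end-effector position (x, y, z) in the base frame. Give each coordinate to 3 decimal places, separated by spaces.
-8.964 -10.459 -0.616

after link 1: o_1 = (0.0000, -1.0000, 3.0000)
after link 2: o_2 = (0.0000, -5.3301, 0.5000)
after link 3: o_3 = (-1.0000, -6.1962, 0.0000)
after link 4: o_4 = (-4.0000, -6.6962, 0.8660)
after link 5: o_5 = (-5.5000, -11.4593, 1.1160)
after link 6: o_6 = (-8.9641, -10.4593, -0.6160)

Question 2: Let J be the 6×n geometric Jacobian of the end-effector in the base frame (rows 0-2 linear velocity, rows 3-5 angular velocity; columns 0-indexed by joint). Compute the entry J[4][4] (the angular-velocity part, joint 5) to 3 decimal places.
-0.866

axis z_4 = (0.0000,-0.8660,-0.5000); lever o_n−o_4 = (-4.9641,-3.7631,-1.4821)
cross product → J_v[:, 4] = (-0.5981,2.4821,-4.2990)
J_ω[:, 4] = z_4
entry J[4][4] = -0.8660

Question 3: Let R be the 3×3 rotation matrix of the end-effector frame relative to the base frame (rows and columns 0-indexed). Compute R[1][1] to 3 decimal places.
0.250

End-effector y-axis (col 1 of R) = (-0.8660,0.2500,-0.4330)
R[1][1] = 0.2500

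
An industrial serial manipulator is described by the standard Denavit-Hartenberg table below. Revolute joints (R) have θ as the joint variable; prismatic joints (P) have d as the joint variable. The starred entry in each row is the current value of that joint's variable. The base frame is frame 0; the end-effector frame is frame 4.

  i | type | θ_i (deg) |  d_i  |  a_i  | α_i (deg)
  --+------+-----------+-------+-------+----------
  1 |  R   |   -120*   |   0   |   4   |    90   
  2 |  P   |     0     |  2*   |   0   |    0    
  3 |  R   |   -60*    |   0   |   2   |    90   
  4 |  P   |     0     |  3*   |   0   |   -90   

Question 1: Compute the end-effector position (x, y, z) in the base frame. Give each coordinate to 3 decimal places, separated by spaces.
-2.933 -1.080 -3.232

after link 1: o_1 = (-2.0000, -3.4641, 0.0000)
after link 2: o_2 = (-3.7321, -2.4641, 0.0000)
after link 3: o_3 = (-4.2321, -3.3301, -1.7321)
after link 4: o_4 = (-2.9330, -1.0801, -3.2321)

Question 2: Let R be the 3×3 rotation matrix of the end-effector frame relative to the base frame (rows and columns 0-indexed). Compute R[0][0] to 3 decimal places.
End-effector x-axis (col 0 of R) = (-0.2500,-0.4330,-0.8660)
R[0][0] = -0.2500

-0.250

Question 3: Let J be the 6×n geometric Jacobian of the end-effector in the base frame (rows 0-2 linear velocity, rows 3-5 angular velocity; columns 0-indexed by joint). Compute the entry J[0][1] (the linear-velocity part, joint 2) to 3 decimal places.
prismatic axis z_1 = (-0.8660,0.5000,0.0000)
J_v[:, 1] = z_1; J_ω[:, 1] = (0,0,0)
entry J[0][1] = -0.8660

-0.866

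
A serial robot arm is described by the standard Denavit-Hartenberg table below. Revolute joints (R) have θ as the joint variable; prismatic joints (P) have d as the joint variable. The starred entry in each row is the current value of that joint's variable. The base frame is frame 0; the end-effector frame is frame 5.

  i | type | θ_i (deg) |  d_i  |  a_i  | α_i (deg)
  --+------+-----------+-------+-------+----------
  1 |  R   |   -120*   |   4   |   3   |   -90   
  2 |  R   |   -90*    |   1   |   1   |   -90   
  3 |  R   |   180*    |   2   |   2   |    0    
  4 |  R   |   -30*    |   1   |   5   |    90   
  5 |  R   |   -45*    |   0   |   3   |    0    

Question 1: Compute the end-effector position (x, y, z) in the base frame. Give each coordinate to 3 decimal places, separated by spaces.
-4.157 -2.079 -3.167

after link 1: o_1 = (-1.5000, -2.5981, 4.0000)
after link 2: o_2 = (-0.6340, -3.0981, 5.0000)
after link 3: o_3 = (-1.6340, -4.8301, 3.0000)
after link 4: o_4 = (-4.2990, -4.4462, -1.3301)
after link 5: o_5 = (-4.1569, -2.0787, -3.1672)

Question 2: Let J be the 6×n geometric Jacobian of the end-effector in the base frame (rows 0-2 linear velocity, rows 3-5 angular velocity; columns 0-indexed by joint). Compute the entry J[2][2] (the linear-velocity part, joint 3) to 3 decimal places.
-3.561

axis z_2 = (-0.5000,-0.8660,-0.0000); lever o_n−o_2 = (-3.5230,1.0194,-8.1672)
cross product → J_v[:, 2] = (7.0730,-4.0836,-3.5607)
J_ω[:, 2] = z_2
entry J[2][2] = -3.5607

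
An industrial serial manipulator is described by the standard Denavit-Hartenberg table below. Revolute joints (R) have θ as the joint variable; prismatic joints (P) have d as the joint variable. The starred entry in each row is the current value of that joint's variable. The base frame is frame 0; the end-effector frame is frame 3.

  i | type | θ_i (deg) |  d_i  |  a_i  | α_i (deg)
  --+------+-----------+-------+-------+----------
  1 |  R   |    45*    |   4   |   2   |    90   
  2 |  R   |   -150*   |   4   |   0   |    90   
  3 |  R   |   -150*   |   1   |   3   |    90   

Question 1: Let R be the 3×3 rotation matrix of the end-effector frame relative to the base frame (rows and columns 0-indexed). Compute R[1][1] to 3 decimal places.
-0.354

End-effector y-axis (col 1 of R) = (-0.3536,-0.3536,0.8660)
R[1][1] = -0.3536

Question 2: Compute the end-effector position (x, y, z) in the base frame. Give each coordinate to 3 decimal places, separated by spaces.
after link 1: o_1 = (1.4142, 1.4142, 4.0000)
after link 2: o_2 = (4.2426, -1.4142, 4.0000)
after link 3: o_3 = (4.4194, 0.8839, 6.1651)

4.419 0.884 6.165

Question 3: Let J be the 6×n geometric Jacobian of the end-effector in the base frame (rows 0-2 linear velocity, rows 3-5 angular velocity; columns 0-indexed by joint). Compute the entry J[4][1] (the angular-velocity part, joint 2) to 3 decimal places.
-0.707

axis z_1 = (0.7071,-0.7071,0.0000); lever o_n−o_1 = (3.0052,-0.5303,2.1651)
cross product → J_v[:, 1] = (-1.5309,-1.5309,1.7500)
J_ω[:, 1] = z_1
entry J[4][1] = -0.7071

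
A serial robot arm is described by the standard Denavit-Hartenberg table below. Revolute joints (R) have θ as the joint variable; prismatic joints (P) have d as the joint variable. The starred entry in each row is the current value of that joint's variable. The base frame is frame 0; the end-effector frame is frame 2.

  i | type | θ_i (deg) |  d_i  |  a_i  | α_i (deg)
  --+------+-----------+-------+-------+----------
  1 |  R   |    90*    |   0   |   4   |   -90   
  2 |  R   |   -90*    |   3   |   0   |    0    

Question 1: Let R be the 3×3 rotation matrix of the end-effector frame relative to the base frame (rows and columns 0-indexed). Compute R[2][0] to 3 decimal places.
End-effector x-axis (col 0 of R) = (0.0000,0.0000,1.0000)
R[2][0] = 1.0000

1.000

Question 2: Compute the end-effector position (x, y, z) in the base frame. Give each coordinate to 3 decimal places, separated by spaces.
-3.000 4.000 0.000

after link 1: o_1 = (0.0000, 4.0000, 0.0000)
after link 2: o_2 = (-3.0000, 4.0000, 0.0000)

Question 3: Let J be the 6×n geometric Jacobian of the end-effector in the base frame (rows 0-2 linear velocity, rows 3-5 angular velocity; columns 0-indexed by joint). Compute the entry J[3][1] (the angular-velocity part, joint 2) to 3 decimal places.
-1.000

axis z_1 = (-1.0000,0.0000,0.0000); lever o_n−o_1 = (-3.0000,0.0000,0.0000)
cross product → J_v[:, 1] = (0.0000,0.0000,0.0000)
J_ω[:, 1] = z_1
entry J[3][1] = -1.0000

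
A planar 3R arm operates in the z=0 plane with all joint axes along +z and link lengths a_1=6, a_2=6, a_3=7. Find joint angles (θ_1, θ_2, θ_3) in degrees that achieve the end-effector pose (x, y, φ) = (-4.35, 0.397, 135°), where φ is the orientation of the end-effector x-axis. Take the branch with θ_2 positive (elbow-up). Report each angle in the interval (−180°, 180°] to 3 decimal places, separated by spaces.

wrist centre = target − a_3·(cos φ, sin φ) = (0.5997, -4.5527)
cos θ_2 = (21.0872−6²−6²)/(2·6·6) = -0.7071; θ_2 = 135.0012° (elbow-up)
β = atan2(-4.5527,0.5997) = -82.4955°; ψ = atan2(4.2425,1.7573) = 67.5006°
θ_1 = β − ψ = -149.9961°
θ_3 = φ − θ_1 − θ_2 = 149.9948° (wrapped to (-180°,180°])

-149.996 135.001 149.995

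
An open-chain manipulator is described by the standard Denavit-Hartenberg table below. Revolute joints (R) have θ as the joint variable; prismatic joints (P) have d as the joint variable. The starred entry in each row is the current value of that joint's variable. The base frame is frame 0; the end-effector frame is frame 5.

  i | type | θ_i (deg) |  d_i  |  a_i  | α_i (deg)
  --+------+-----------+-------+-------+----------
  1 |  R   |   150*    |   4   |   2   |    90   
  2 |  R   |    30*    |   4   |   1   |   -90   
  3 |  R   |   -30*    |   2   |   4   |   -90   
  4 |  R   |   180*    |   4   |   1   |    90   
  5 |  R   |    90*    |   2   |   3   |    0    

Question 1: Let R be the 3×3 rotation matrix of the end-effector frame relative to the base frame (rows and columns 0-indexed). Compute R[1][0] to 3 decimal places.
End-effector x-axis (col 0 of R) = (-0.8080,-0.5335,0.2500)
R[1][0] = -0.5335

-0.533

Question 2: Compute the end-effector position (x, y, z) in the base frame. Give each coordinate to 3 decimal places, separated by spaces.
after link 1: o_1 = (-1.7321, 1.0000, 4.0000)
after link 2: o_2 = (-0.4821, 4.8971, 4.5000)
after link 3: o_3 = (-1.2141, 7.6292, 7.9641)
after link 4: o_4 = (-4.0466, 4.6872, 8.5311)
after link 5: o_5 = (-7.3367, 3.5867, 7.5490)

-7.337 3.587 7.549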